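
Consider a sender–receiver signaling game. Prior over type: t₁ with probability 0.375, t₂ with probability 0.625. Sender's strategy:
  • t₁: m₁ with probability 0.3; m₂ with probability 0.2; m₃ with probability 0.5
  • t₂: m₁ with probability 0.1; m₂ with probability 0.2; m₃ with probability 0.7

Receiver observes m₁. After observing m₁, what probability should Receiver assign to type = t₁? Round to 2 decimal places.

P(m₁) = 0.375·0.3 + 0.625·0.1 = 0.175
P(t₁ | m₁) = (0.375·0.3) / 0.175 = 0.1125 / 0.175 = 0.642857

0.64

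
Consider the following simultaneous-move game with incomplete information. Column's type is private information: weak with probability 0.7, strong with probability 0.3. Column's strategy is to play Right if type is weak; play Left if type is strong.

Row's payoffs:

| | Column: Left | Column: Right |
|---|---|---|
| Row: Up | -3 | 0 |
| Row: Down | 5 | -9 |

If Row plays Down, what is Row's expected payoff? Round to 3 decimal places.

-4.800

Take the expectation over Column's type, weighting each type's action by its prior probability.
E[Down] = 0.7·(-9) + 0.3·5 = (-6.3) + 1.5 = -4.8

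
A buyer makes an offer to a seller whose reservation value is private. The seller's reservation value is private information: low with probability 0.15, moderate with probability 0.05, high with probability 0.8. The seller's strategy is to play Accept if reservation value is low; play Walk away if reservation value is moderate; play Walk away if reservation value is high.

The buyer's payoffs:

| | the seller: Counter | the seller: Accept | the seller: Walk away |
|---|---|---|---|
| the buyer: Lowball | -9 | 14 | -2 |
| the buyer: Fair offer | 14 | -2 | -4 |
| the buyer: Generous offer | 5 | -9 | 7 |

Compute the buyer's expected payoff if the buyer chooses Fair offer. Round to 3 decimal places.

Take the expectation over the seller's reservation value, weighting each type's action by its prior probability.
E[Fair offer] = 0.15·(-2) + 0.05·(-4) + 0.8·(-4) = (-0.3) + (-0.2) + (-3.2) = -3.7

-3.700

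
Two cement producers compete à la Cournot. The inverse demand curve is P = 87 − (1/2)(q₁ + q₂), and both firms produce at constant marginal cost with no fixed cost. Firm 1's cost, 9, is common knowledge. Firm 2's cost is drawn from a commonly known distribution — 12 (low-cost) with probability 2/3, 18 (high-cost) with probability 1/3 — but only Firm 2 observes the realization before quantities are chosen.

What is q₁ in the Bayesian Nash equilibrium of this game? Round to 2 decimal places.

Firm 2 with cost c maximizes (87 − (1/2)(q₁+q₂) − c)·q₂, giving q₂(c) = (87 − c − (1/2)q₁).
E[c₂] = 2/3·12 + 1/3·18 = 14
Firm 1's FOC against E[q₂] yields q₁ = (87 − 2·9 + E[c₂])/(3/2) = (87 − 18 + 14)/(3/2) = 55.3333.

55.33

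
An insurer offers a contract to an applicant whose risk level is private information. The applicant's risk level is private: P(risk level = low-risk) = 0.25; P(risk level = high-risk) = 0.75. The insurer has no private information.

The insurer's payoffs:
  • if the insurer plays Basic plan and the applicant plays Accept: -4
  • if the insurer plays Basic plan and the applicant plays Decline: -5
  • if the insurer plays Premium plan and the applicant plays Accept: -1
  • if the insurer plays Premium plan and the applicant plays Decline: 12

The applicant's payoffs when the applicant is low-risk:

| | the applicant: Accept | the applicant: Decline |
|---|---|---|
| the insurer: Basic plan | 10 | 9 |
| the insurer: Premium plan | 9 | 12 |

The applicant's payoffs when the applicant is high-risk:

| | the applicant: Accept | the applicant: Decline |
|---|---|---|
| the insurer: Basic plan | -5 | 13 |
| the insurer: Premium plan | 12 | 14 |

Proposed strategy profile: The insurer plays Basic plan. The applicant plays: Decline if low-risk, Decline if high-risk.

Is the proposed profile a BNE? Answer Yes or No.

A profile is a BNE iff every type of every player is best-responding given beliefs about the other side.
The insurer plays Basic plan: E[Basic plan] = 0.25·(-5) + 0.75·(-5) = -5; E[Premium plan] = 12. Not best-responding. ✗
The applicant (risk level low-risk), facing Basic plan: Accept gives 10, Decline gives 9. Proposed Decline is not best — profitable deviation exists. ✗
The applicant (risk level high-risk), facing Basic plan: Accept gives -5, Decline gives 13. Proposed Decline is best. ✓

No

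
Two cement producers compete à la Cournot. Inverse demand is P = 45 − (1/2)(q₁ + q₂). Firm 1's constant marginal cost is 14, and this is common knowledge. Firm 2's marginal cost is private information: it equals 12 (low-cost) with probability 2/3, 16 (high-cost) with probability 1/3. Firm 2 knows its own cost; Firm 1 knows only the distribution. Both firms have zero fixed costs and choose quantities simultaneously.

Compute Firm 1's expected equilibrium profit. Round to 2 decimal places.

Each type of Firm 2 best-responds to q₁; Firm 1 best-responds to the expected q₂ over Firm 2's types.
Firm 2 with cost c maximizes (45 − (1/2)(q₁+q₂) − c)·q₂, giving q₂(c) = (45 − c − (1/2)q₁).
E[c₂] = 2/3·12 + 1/3·16 = 13.3333
Firm 1's FOC against E[q₂] yields q₁ = (45 − 2·14 + E[c₂])/(3/2) = (45 − 28 + 13.3333)/(3/2) = 20.2222.
E[P] = 45 − (1/2)·(q₁ + E[q₂]) = 24.1111; Firm 1's expected profit = (E[P] − 14)·q₁ = (24.1111 − 14)·20.2222 = 204.469.

204.47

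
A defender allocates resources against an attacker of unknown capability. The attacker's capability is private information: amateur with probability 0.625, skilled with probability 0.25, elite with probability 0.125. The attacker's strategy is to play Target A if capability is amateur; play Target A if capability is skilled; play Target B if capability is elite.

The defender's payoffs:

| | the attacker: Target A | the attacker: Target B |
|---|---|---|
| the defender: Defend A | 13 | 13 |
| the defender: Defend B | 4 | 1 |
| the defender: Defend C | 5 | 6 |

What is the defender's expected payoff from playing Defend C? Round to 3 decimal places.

E[Defend C] = 0.625·5 + 0.25·5 + 0.125·6 = 3.125 + 1.25 + 0.75 = 5.125

5.125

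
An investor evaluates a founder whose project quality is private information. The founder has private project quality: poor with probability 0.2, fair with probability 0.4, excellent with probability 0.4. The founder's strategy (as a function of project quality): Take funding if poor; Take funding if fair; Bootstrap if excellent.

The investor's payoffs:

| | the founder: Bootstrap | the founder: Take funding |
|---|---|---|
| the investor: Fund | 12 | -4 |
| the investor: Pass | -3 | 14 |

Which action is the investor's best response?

Pass

E[Fund] = 0.2·(-4) + 0.4·(-4) + 0.4·(12) = 2.4
E[Pass] = 0.2·(14) + 0.4·(14) + 0.4·(-3) = 7.2
Best response: Pass (7.2 is the largest).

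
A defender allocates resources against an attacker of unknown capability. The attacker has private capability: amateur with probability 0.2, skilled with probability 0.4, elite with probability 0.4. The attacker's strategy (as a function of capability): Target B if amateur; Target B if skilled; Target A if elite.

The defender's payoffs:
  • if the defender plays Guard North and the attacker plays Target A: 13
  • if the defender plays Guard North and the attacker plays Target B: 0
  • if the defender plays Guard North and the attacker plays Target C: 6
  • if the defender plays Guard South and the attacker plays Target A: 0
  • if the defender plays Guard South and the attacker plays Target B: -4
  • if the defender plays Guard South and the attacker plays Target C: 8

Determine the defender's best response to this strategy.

Guard North

E[Guard North] = 0.2·(0) + 0.4·(0) + 0.4·(13) = 5.2
E[Guard South] = 0.2·(-4) + 0.4·(-4) + 0.4·(0) = -2.4
Best response: Guard North (5.2 is the largest).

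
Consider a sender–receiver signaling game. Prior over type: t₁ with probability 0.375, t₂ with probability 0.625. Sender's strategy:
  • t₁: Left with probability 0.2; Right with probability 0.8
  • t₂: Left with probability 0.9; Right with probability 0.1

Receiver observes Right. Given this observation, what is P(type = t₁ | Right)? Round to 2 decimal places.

0.83

P(Right) = 0.375·0.8 + 0.625·0.1 = 0.3625
P(t₁ | Right) = (0.375·0.8) / 0.3625 = 0.3 / 0.3625 = 0.827586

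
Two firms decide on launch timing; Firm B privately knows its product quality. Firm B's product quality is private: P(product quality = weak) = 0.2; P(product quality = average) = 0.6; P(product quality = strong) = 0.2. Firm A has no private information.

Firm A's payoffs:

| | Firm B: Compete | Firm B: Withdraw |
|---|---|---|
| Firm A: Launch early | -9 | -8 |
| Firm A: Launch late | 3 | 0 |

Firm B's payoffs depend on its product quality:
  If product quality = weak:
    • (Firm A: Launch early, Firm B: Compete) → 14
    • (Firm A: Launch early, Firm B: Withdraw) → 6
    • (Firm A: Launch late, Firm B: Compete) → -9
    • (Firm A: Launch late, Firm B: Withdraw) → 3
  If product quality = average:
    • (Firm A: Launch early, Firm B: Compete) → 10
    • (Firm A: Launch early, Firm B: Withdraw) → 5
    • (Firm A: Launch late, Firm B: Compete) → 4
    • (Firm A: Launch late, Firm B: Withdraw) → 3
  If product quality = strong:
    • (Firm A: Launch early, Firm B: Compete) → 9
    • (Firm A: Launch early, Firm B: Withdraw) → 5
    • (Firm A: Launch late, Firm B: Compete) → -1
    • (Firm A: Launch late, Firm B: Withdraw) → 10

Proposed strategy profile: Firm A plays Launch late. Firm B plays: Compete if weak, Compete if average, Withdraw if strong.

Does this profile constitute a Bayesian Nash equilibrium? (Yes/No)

A profile is a BNE iff every type of every player is best-responding given beliefs about the other side.
Firm A plays Launch late: E[Launch late] = 0.2·(3) + 0.6·(3) + 0.2·(0) = 2.4; E[Launch early] = -8.8. Best-responding. ✓
Firm B (product quality weak), facing Launch late: Compete gives -9, Withdraw gives 3. Proposed Compete is not best — profitable deviation exists. ✗
Firm B (product quality average), facing Launch late: Compete gives 4, Withdraw gives 3. Proposed Compete is best. ✓
Firm B (product quality strong), facing Launch late: Compete gives -1, Withdraw gives 10. Proposed Withdraw is best. ✓

No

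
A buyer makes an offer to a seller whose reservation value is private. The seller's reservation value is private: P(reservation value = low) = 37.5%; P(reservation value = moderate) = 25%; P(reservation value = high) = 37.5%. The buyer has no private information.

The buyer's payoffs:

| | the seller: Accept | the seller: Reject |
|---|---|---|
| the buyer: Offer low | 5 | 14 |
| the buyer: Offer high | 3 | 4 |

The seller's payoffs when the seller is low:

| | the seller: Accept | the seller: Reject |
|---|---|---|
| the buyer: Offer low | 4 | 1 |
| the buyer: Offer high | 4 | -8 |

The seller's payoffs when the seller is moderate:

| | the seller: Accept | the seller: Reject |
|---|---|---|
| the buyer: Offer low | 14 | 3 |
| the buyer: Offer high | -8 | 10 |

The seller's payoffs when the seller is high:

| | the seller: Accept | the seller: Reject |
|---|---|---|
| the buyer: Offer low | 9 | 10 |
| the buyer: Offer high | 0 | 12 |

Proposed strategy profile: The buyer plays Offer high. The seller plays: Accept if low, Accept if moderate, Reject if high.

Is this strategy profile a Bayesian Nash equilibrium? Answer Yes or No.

No

The buyer plays Offer high: E[Offer high] = 0.375·(3) + 0.25·(3) + 0.375·(4) = 3.375; E[Offer low] = 8.375. Not best-responding. ✗
The seller (reservation value low), facing Offer high: Accept gives 4, Reject gives -8. Proposed Accept is best. ✓
The seller (reservation value moderate), facing Offer high: Accept gives -8, Reject gives 10. Proposed Accept is not best — profitable deviation exists. ✗
The seller (reservation value high), facing Offer high: Accept gives 0, Reject gives 12. Proposed Reject is best. ✓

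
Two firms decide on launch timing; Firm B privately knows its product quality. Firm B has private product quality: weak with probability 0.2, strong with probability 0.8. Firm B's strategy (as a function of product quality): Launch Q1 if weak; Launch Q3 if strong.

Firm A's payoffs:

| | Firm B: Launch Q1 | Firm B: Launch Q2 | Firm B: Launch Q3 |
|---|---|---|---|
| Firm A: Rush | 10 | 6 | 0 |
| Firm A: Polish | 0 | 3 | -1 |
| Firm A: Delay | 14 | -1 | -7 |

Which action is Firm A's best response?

Rush

E[Rush] = 0.2·(10) + 0.8·(0) = 2
E[Polish] = 0.2·(0) + 0.8·(-1) = -0.8
E[Delay] = 0.2·(14) + 0.8·(-7) = -2.8
Best response: Rush (2 is the largest).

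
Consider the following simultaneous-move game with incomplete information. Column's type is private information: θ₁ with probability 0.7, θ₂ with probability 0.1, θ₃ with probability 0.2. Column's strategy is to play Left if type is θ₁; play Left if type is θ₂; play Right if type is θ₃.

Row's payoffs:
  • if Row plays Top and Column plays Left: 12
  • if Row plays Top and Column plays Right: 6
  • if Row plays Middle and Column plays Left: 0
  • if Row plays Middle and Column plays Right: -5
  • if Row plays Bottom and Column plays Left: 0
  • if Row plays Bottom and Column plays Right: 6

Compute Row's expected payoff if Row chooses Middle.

-1

E[Middle] = 0.7·0 + 0.1·0 + 0.2·(-5) = 0 + 0 + (-1) = -1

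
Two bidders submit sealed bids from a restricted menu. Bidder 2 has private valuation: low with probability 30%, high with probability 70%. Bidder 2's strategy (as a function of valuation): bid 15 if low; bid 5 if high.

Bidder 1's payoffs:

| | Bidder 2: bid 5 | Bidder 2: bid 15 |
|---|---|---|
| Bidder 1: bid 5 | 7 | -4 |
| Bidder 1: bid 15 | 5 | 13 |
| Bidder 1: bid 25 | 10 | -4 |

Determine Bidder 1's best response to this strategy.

E[bid 5] = 0.3·(-4) + 0.7·(7) = 3.7
E[bid 15] = 0.3·(13) + 0.7·(5) = 7.4
E[bid 25] = 0.3·(-4) + 0.7·(10) = 5.8
Best response: bid 15 (7.4 is the largest).

bid 15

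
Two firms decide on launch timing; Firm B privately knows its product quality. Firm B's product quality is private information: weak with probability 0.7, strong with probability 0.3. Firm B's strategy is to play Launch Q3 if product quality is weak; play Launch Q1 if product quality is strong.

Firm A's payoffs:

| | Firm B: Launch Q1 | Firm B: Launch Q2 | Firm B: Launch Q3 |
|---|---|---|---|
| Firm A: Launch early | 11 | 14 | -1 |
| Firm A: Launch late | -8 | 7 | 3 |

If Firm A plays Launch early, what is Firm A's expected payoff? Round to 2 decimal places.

2.60

Take the expectation over Firm B's product quality, weighting each type's action by its prior probability.
E[Launch early] = 0.7·(-1) + 0.3·11 = (-0.7) + 3.3 = 2.6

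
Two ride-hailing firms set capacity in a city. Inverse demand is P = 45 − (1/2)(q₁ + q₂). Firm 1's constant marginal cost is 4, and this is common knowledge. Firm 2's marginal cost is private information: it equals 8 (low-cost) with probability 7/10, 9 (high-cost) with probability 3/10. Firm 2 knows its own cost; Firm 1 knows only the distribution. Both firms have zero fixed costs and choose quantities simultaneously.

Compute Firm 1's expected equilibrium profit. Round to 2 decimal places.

Firm 2 with cost c maximizes (45 − (1/2)(q₁+q₂) − c)·q₂, giving q₂(c) = (45 − c − (1/2)q₁).
E[c₂] = 7/10·8 + 3/10·9 = 8.3
Firm 1's FOC against E[q₂] yields q₁ = (45 − 2·4 + E[c₂])/(3/2) = (45 − 8 + 8.3)/(3/2) = 30.2.
E[P] = 45 − (1/2)·(q₁ + E[q₂]) = 19.1; Firm 1's expected profit = (E[P] − 4)·q₁ = (19.1 − 4)·30.2 = 456.02.

456.02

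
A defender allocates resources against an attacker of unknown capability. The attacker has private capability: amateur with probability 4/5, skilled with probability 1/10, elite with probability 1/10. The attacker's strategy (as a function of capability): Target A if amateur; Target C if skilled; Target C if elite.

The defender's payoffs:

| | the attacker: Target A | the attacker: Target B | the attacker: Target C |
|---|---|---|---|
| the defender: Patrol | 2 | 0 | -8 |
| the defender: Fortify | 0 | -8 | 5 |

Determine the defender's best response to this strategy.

E[Patrol] = 4/5·(2) + 1/10·(-8) + 1/10·(-8) = 0
E[Fortify] = 4/5·(0) + 1/10·(5) + 1/10·(5) = 1
Best response: Fortify (1 is the largest).

Fortify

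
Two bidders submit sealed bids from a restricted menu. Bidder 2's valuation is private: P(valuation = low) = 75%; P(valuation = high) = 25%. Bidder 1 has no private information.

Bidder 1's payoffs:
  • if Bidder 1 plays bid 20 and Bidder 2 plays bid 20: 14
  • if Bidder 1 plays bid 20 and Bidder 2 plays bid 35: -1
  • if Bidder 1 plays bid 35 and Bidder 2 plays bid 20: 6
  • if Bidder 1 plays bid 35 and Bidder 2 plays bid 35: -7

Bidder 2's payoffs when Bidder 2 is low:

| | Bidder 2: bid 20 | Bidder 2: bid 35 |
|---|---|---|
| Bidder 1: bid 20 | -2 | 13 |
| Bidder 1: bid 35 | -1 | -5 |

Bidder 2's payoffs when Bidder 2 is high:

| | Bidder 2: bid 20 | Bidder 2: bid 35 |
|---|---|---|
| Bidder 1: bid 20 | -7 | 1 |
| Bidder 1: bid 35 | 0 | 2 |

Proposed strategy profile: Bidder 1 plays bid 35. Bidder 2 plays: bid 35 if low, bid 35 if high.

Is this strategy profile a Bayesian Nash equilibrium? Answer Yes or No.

No

Bidder 1 plays bid 35: E[bid 35] = 0.75·(-7) + 0.25·(-7) = -7; E[bid 20] = -1. Not best-responding. ✗
Bidder 2 (valuation low), facing bid 35: bid 20 gives -1, bid 35 gives -5. Proposed bid 35 is not best — profitable deviation exists. ✗
Bidder 2 (valuation high), facing bid 35: bid 20 gives 0, bid 35 gives 2. Proposed bid 35 is best. ✓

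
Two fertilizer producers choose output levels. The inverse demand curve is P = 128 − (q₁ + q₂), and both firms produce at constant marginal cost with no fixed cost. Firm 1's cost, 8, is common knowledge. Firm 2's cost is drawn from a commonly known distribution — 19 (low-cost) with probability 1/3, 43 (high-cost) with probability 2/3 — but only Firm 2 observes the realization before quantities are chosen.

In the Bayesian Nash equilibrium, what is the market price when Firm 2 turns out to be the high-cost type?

Firm 2 with cost c maximizes (128 − (q₁+q₂) − c)·q₂, giving q₂(c) = (128 − c − q₁)/2.
E[c₂] = 1/3·19 + 2/3·43 = 35
Firm 1's FOC against E[q₂] yields q₁ = (128 − 2·8 + E[c₂])/3 = (128 − 16 + 35)/3 = 49.
q₂(high-cost) = 18, so P = 128 − (49 + 18) = 61.

61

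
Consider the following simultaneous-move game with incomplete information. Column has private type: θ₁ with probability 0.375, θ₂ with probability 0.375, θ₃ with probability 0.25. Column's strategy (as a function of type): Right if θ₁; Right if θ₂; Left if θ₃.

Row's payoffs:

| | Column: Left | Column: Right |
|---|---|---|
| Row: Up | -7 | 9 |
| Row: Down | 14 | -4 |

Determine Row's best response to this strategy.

E[Up] = 0.375·(9) + 0.375·(9) + 0.25·(-7) = 5
E[Down] = 0.375·(-4) + 0.375·(-4) + 0.25·(14) = 0.5
Best response: Up (5 is the largest).

Up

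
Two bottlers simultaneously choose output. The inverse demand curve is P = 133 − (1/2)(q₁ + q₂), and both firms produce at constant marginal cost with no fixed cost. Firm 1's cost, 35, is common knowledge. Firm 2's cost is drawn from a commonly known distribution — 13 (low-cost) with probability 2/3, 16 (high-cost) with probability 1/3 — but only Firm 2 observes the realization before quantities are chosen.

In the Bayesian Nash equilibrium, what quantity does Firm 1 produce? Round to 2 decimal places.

51.33

Type-c best response for Firm 2: q₂(c) = (133 − c) − q₁/2.
Firm 1 maximizes expected profit; its first-order condition is 133 − q₁ − (1/2)E[q₂] − 35 = 0.
Substituting E[q₂] and solving: E[c₂] = 14, so q₁ = (133 − 2·35 + 14)/(3/2) = 51.3333.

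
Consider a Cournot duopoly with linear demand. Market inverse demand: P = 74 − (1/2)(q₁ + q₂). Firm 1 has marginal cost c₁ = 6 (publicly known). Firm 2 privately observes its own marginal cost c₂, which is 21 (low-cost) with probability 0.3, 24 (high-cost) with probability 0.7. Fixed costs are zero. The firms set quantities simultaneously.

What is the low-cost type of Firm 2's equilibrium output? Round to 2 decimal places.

24.63

Type-c best response for Firm 2: q₂(c) = (74 − c) − q₁/2.
Firm 1 maximizes expected profit; its first-order condition is 74 − q₁ − (1/2)E[q₂] − 6 = 0.
Substituting E[q₂] and solving: E[c₂] = 23.1, so q₁ = (74 − 2·6 + 23.1)/(3/2) = 56.7333.
q₂(low-cost) = (74 − 21 − (1/2)·56.7333) = 24.6333.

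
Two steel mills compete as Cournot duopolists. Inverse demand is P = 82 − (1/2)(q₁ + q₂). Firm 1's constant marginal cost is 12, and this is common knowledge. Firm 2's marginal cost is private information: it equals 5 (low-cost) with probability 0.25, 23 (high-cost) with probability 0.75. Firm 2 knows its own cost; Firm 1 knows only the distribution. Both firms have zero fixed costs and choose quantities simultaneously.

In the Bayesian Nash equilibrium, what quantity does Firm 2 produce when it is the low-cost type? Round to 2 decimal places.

Each type of Firm 2 best-responds to q₁; Firm 1 best-responds to the expected q₂ over Firm 2's types.
Firm 2 with cost c maximizes (82 − (1/2)(q₁+q₂) − c)·q₂, giving q₂(c) = (82 − c − (1/2)q₁).
E[c₂] = 0.25·5 + 0.75·23 = 18.5
Firm 1's FOC against E[q₂] yields q₁ = (82 − 2·12 + E[c₂])/(3/2) = (82 − 24 + 18.5)/(3/2) = 51.
q₂(low-cost) = (82 − 5 − (1/2)·51) = 51.5.

51.50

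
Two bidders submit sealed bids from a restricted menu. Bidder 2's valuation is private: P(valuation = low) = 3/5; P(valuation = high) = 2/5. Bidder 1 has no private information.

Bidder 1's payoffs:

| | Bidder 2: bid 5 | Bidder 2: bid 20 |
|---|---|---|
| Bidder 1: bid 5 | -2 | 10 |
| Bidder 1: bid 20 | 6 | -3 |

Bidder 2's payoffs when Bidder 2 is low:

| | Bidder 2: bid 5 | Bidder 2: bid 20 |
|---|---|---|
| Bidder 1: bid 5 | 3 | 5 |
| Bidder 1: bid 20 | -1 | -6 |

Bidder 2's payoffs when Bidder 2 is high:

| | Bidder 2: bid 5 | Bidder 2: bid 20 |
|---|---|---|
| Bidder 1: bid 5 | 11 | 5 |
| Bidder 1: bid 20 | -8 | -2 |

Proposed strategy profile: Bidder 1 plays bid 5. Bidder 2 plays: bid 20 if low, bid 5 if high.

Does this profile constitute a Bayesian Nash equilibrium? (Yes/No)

Yes

Bidder 1 plays bid 5: E[bid 5] = 3/5·(10) + 2/5·(-2) = 26/5; E[bid 20] = 3/5. Best-responding. ✓
Bidder 2 (valuation low), facing bid 5: bid 5 gives 3, bid 20 gives 5. Proposed bid 20 is best. ✓
Bidder 2 (valuation high), facing bid 5: bid 5 gives 11, bid 20 gives 5. Proposed bid 5 is best. ✓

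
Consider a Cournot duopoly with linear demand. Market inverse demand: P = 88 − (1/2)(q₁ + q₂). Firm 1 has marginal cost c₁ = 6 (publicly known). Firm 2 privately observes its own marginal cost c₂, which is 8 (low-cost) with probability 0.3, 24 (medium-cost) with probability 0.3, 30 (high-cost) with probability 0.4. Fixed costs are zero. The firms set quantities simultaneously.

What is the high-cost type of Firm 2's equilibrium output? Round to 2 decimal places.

25.47

Firm 2 with cost c maximizes (88 − (1/2)(q₁+q₂) − c)·q₂, giving q₂(c) = (88 − c − (1/2)q₁).
E[c₂] = 0.3·8 + 0.3·24 + 0.4·30 = 21.6
Firm 1's FOC against E[q₂] yields q₁ = (88 − 2·6 + E[c₂])/(3/2) = (88 − 12 + 21.6)/(3/2) = 65.0667.
q₂(high-cost) = (88 − 30 − (1/2)·65.0667) = 25.4667.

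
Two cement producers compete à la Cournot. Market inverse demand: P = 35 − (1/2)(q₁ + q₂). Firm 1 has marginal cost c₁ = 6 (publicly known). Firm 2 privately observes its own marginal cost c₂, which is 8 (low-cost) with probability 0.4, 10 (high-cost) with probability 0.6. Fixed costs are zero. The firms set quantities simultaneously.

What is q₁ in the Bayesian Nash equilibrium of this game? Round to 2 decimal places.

Type-c best response for Firm 2: q₂(c) = (35 − c) − q₁/2.
Firm 1 maximizes expected profit; its first-order condition is 35 − q₁ − (1/2)E[q₂] − 6 = 0.
Substituting E[q₂] and solving: E[c₂] = 9.2, so q₁ = (35 − 2·6 + 9.2)/(3/2) = 21.4667.

21.47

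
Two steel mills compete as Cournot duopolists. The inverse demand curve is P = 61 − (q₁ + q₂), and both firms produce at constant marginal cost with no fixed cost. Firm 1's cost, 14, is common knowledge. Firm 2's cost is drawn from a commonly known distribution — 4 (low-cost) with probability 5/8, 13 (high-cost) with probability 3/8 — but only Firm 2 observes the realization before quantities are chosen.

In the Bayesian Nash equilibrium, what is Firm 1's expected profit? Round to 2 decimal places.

Type-c best response for Firm 2: q₂(c) = (61 − c)/2 − q₁/2.
Firm 1 maximizes expected profit; its first-order condition is 61 − 2q₁ − E[q₂] − 14 = 0.
Substituting E[q₂] and solving: E[c₂] = 7.375, so q₁ = (61 − 2·14 + 7.375)/3 = 13.4583.
E[P] = 61 − (q₁ + E[q₂]) = 27.4583; Firm 1's expected profit = (E[P] − 14)·q₁ = (27.4583 − 14)·13.4583 = 181.127.

181.13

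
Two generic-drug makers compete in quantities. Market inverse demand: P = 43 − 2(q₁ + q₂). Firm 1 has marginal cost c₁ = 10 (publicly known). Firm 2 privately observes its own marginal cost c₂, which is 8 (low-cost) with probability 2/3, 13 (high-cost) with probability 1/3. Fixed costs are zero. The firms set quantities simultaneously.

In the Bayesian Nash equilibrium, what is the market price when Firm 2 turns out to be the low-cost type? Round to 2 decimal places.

20.06

Type-c best response for Firm 2: q₂(c) = (43 − c)/4 − q₁/2.
Firm 1 maximizes expected profit; its first-order condition is 43 − 4q₁ − 2E[q₂] − 10 = 0.
Substituting E[q₂] and solving: E[c₂] = 9.66667, so q₁ = (43 − 2·10 + 9.66667)/6 = 5.44444.
q₂(low-cost) = 6.02778, so P = 43 − 2·(5.44444 + 6.02778) = 20.0556.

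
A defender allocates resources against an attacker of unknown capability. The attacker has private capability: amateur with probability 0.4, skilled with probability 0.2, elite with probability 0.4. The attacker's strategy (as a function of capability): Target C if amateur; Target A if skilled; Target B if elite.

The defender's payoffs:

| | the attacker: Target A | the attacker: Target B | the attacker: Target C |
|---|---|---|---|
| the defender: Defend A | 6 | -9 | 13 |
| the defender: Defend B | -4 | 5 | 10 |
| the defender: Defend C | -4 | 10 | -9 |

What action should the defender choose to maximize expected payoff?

E[Defend A] = 0.4·(13) + 0.2·(6) + 0.4·(-9) = 2.8
E[Defend B] = 0.4·(10) + 0.2·(-4) + 0.4·(5) = 5.2
E[Defend C] = 0.4·(-9) + 0.2·(-4) + 0.4·(10) = -0.4
Best response: Defend B (5.2 is the largest).

Defend B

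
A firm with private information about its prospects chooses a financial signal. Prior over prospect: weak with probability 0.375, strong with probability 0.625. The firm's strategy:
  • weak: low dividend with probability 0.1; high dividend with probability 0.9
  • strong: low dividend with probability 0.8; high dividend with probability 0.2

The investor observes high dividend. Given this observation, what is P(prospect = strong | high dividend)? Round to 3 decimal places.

Apply Bayes' rule using the sender's strategy as the likelihood.
P(high dividend) = 0.375·0.9 + 0.625·0.2 = 0.4625
P(strong | high dividend) = (0.625·0.2) / 0.4625 = 0.125 / 0.4625 = 0.27027

0.270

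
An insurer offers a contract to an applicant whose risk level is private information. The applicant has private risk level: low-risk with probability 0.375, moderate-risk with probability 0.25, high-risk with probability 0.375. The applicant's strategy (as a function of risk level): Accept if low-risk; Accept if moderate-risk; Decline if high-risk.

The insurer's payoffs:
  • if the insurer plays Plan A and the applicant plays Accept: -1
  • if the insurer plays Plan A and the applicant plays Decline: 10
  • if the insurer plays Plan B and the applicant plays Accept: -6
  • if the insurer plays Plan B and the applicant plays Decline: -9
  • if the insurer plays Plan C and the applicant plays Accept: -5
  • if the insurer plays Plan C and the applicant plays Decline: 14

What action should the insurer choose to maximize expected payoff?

Compute the insurer's expected payoff for each action, taking the expectation over the applicant's type.
E[Plan A] = 0.375·(-1) + 0.25·(-1) + 0.375·(10) = 3.125
E[Plan B] = 0.375·(-6) + 0.25·(-6) + 0.375·(-9) = -7.125
E[Plan C] = 0.375·(-5) + 0.25·(-5) + 0.375·(14) = 2.125
Best response: Plan A (3.125 is the largest).

Plan A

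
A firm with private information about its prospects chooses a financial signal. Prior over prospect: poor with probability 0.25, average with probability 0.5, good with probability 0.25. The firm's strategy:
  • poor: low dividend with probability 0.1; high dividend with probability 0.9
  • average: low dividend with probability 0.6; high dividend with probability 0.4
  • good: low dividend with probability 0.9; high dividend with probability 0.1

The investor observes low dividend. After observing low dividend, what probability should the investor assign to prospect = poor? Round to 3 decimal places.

P(low dividend) = 0.25·0.1 + 0.5·0.6 + 0.25·0.9 = 0.55
P(poor | low dividend) = (0.25·0.1) / 0.55 = 0.025 / 0.55 = 0.0454545

0.045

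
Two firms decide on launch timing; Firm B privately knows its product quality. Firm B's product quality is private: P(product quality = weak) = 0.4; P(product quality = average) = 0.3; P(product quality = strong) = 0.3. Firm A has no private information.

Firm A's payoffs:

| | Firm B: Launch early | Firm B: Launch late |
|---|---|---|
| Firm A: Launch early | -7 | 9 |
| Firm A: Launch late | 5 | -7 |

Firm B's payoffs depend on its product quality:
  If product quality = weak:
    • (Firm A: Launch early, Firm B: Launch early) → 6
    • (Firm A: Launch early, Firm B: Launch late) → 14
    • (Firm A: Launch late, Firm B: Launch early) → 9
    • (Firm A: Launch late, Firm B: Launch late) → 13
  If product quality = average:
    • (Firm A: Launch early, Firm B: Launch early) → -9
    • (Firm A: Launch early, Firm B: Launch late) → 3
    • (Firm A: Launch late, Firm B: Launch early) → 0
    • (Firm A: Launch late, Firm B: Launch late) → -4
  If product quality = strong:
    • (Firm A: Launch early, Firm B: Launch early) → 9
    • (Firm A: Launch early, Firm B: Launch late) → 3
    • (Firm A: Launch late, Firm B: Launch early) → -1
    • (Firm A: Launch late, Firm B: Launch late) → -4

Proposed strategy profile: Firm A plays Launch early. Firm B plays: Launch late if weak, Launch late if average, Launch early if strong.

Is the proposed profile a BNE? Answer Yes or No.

Firm A plays Launch early: E[Launch early] = 0.4·(9) + 0.3·(9) + 0.3·(-7) = 4.2; E[Launch late] = -3.4. Best-responding. ✓
Firm B (product quality weak), facing Launch early: Launch early gives 6, Launch late gives 14. Proposed Launch late is best. ✓
Firm B (product quality average), facing Launch early: Launch early gives -9, Launch late gives 3. Proposed Launch late is best. ✓
Firm B (product quality strong), facing Launch early: Launch early gives 9, Launch late gives 3. Proposed Launch early is best. ✓

Yes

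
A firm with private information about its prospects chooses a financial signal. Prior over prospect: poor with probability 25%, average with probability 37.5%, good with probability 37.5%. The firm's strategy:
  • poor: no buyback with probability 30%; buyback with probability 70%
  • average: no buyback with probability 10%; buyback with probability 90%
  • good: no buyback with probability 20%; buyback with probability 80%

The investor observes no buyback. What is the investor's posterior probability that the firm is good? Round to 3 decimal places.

P(no buyback) = 0.25·0.3 + 0.375·0.1 + 0.375·0.2 = 0.1875
P(good | no buyback) = (0.375·0.2) / 0.1875 = 0.075 / 0.1875 = 0.4

0.400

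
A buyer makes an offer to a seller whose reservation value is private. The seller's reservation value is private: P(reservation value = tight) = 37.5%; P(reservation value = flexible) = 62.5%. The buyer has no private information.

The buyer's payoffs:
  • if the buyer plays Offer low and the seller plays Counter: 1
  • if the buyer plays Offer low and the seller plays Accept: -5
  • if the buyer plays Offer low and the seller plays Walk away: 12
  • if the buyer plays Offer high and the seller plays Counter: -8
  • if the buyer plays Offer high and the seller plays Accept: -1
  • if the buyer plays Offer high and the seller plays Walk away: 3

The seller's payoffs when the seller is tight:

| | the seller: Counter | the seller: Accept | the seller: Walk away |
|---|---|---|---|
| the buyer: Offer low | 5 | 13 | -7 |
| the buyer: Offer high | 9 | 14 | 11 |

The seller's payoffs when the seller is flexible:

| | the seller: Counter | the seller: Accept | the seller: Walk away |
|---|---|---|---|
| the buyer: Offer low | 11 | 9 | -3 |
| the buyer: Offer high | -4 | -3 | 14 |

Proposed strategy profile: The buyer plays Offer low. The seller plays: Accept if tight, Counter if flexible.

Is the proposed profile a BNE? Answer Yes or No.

A profile is a BNE iff every type of every player is best-responding given beliefs about the other side.
The buyer plays Offer low: E[Offer low] = 0.375·(-5) + 0.625·(1) = -1.25; E[Offer high] = -5.375. Best-responding. ✓
The seller (reservation value tight), facing Offer low: Counter gives 5, Accept gives 13, Walk away gives -7. Proposed Accept is best. ✓
The seller (reservation value flexible), facing Offer low: Counter gives 11, Accept gives 9, Walk away gives -3. Proposed Counter is best. ✓

Yes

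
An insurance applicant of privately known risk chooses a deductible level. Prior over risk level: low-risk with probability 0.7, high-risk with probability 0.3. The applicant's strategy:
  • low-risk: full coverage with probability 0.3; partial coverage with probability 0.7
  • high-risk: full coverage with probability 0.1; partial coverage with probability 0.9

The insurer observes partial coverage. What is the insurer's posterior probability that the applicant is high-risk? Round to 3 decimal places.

0.355

P(partial coverage) = 0.7·0.7 + 0.3·0.9 = 0.76
P(high-risk | partial coverage) = (0.3·0.9) / 0.76 = 0.27 / 0.76 = 0.355263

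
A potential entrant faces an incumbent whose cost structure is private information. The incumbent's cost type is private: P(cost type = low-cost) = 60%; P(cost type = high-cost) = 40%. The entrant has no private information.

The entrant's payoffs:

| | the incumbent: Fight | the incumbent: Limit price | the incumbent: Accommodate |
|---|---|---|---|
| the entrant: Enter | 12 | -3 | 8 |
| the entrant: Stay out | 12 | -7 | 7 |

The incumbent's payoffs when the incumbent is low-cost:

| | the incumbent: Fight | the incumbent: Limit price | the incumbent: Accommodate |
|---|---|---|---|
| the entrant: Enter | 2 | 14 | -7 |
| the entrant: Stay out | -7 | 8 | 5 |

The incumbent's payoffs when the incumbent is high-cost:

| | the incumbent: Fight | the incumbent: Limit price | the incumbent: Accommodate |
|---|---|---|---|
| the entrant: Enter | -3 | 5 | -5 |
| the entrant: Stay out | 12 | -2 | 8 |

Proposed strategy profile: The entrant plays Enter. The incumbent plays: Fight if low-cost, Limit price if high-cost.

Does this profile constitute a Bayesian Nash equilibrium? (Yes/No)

The entrant plays Enter: E[Enter] = 0.6·(12) + 0.4·(-3) = 6; E[Stay out] = 4.4. Best-responding. ✓
The incumbent (cost type low-cost), facing Enter: Fight gives 2, Limit price gives 14, Accommodate gives -7. Proposed Fight is not best — profitable deviation exists. ✗
The incumbent (cost type high-cost), facing Enter: Fight gives -3, Limit price gives 5, Accommodate gives -5. Proposed Limit price is best. ✓

No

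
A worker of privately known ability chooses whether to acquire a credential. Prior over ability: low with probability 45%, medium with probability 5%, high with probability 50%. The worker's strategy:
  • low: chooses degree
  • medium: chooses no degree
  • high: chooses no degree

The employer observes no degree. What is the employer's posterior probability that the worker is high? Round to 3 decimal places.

P(no degree) = 0.45·0 + 0.05·1 + 0.5·1 = 0.55
P(high | no degree) = (0.5·1) / 0.55 = 0.5 / 0.55 = 0.909091

0.909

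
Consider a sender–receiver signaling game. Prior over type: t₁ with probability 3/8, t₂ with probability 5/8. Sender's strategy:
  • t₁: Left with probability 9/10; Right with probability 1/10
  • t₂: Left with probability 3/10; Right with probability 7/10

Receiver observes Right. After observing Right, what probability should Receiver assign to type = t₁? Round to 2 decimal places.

P(Right) = (3/8)·(1/10) + (5/8)·(7/10) = 19/40
P(t₁ | Right) = ((3/8)·(1/10)) / (19/40) = (3/80) / (19/40) = 3/38

0.08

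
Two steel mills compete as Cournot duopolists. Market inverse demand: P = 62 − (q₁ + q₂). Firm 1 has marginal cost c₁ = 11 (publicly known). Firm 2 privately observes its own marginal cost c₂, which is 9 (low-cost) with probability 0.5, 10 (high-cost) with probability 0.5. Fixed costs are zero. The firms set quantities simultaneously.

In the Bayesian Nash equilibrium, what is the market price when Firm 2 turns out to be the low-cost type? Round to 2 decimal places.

Firm 2 with cost c maximizes (62 − (q₁+q₂) − c)·q₂, giving q₂(c) = (62 − c − q₁)/2.
E[c₂] = 0.5·9 + 0.5·10 = 9.5
Firm 1's FOC against E[q₂] yields q₁ = (62 − 2·11 + E[c₂])/3 = (62 − 22 + 9.5)/3 = 16.5.
q₂(low-cost) = 18.25, so P = 62 − (16.5 + 18.25) = 27.25.

27.25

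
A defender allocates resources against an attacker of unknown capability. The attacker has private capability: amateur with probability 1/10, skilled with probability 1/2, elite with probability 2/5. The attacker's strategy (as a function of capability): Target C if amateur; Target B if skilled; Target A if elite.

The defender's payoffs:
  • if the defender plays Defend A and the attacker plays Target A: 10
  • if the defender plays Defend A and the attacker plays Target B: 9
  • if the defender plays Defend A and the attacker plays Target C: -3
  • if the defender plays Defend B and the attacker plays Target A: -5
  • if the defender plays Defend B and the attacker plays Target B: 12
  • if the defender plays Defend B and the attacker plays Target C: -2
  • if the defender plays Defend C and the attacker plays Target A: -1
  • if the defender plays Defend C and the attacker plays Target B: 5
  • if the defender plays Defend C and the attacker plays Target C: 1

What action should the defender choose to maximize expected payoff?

Defend A

E[Defend A] = 1/10·(-3) + 1/2·(9) + 2/5·(10) = 41/5
E[Defend B] = 1/10·(-2) + 1/2·(12) + 2/5·(-5) = 19/5
E[Defend C] = 1/10·(1) + 1/2·(5) + 2/5·(-1) = 11/5
Best response: Defend A (41/5 is the largest).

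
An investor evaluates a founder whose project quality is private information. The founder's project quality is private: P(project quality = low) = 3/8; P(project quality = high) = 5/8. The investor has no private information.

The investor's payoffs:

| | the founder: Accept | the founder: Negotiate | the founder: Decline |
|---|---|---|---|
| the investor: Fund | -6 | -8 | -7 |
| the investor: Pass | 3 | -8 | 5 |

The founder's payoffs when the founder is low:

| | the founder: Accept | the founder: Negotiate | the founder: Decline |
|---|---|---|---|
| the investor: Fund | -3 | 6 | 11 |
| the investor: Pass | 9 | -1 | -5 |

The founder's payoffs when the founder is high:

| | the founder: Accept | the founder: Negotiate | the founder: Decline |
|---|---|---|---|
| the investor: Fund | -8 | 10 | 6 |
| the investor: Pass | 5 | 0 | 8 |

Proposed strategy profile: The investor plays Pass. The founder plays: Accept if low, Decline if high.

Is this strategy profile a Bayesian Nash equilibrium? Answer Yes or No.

Yes

A profile is a BNE iff every type of every player is best-responding given beliefs about the other side.
The investor plays Pass: E[Pass] = 3/8·(3) + 5/8·(5) = 17/4; E[Fund] = -53/8. Best-responding. ✓
The founder (project quality low), facing Pass: Accept gives 9, Negotiate gives -1, Decline gives -5. Proposed Accept is best. ✓
The founder (project quality high), facing Pass: Accept gives 5, Negotiate gives 0, Decline gives 8. Proposed Decline is best. ✓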